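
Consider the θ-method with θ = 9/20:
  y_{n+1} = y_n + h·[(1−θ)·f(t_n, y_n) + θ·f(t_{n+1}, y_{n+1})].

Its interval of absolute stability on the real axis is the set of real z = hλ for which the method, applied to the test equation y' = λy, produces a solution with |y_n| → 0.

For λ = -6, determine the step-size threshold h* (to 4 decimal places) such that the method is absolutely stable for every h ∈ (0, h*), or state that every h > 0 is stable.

(-20.0000,0); λ=-6 ⇒ h* = (20)/6 = 3.3333.

With y'=λy (z=hλ):
  y_{n+1} = y_n + z·[11/20·y_n + 9/20·y_{n+1}] ⇒ (1 − 9/20z)y_{n+1} = (1 + 11/20z)y_n
  so R(z) = (1 + 11/20z)/(1 − 9/20z).

Need |R(x)|<1, x<0.
x=-0.8: |R|=0.4118
R=−1: 1+11/20x = −1+9/20x ⇒ -1/10x=2 ⇒ x=2/(-1/10)=-20.0000
Confirm numerically:
  x=-16.178: |R|=0.95384 <1
  x=-13.373: |R|=0.90557 <1
  x=-10.477: |R|=0.83336 <1
  x=-8.012: |R|=0.73970 <1
  x=-20.286: |R|=1.00282 >1
  x=-20.178: |R|=1.00177 >1
Stable set (-20.0000, 0).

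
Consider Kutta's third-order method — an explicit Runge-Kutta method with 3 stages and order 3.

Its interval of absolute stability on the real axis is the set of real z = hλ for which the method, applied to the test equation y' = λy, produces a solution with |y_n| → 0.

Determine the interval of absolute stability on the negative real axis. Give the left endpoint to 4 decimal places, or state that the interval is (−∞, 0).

With y'=λy (z=hλ):
  order 3, 3-stage ⇒ R(z)=1+z+z^2/2+z^3/6
  (e.g. R(-1.66)=-0.04458, |R|=0.04458)

Solve |R(x)|<1 on ℝ⁻.
x=-1.66: |R|=0.0446
|R(-2.52)|=1.0120 |R(-2.11)|=0.4496 |R(-1.37)|=0.1399
Bisect:
  x_lo=-3.2708 |R|=2.7536  x_hi=-0.2604 |R|=0.7706
  mid=-1.76559 |R|=0.12425 →hi
  mid=-2.51818 |R|=1.00896 →lo
  mid=-2.14188 |R|=0.48576 →hi
  mid=-2.33003 |R|=0.72382 →hi
  mid=-2.42411 |R|=0.86009 →hi
  mid=-2.47114 |R|=0.93290 →hi
  mid=-2.49466 |R|=0.97051 →hi
  mid=-2.50642 |R|=0.98963 →hi
  ...
  [-2.51285,-2.51267] ⇒ x*=-2.5127
Interval (-2.5127, 0).

(-2.5127, 0).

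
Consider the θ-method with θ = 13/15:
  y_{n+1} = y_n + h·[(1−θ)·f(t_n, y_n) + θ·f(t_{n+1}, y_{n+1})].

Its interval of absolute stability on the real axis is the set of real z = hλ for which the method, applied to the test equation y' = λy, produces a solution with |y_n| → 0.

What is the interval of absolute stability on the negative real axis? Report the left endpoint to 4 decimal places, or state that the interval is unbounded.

Set f=λy, z=hλ:
  y_{n+1} = y_n + z·[2/15·y_n + 13/15·y_{n+1}] ⇒ (1 − 13/15z)y_{n+1} = (1 + 2/15z)y_n
  so R(z) = (1 + 2/15z)/(1 − 13/15z).

Need |R(x)|<1, x<0.
x=-0.35: |R|=0.7315
x=-2: |R|=0.2683
x=-10: |R|=0.0345
x=-100: |R|=0.1407
θ=13/15≥1/2 ⇒ |1+2/15x|<|1−13/15x| ∀x<0 ⇒ unbounded interval.

unbounded; (−∞, 0).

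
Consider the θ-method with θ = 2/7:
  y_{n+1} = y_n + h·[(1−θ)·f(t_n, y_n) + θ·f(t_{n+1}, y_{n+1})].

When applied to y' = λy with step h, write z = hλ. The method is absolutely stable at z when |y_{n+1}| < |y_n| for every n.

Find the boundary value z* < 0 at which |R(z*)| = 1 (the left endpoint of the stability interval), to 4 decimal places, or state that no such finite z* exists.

With y'=λy (z=hλ):
  y_{n+1} = y_n + z·[5/7·y_n + 2/7·y_{n+1}] ⇒ (1 − 2/7z)y_{n+1} = (1 + 5/7z)y_n
  ⇒ R(z) = (1 + 5/7z)/(1 − 2/7z).

Boundary: |R(x)|=1, x<0.
x=-1.15: |R|=0.1344
R=−1: 1+5/7x = −1+2/7x ⇒ -3/7x=2 ⇒ x=2/(-3/7)=-4.6667
Confirm numerically:
  x=-4.590: |R|=0.98578 <1
  x=-3.756: |R|=0.81174 <1
  x=-3.700: |R|=0.79861 <1
  x=-5.186: |R|=1.08968 >1
  x=-5.160: |R|=1.08545 >1
  x=-5.067: |R|=1.07009 >1
Stable set (-4.6667, 0).

z* = -4.6667.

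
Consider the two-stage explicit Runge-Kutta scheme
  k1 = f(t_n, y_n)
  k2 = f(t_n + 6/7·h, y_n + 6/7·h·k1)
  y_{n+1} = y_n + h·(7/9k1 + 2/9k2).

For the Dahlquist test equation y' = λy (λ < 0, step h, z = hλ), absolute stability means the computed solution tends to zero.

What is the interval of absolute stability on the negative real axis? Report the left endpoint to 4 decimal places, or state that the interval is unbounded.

(-5.2500, 0).

Test eqn y'=λy, z=hλ:
  k1=λy_n ⇒ h·k1=z·y_n;  k2=λ(1+6/7z)y_n ⇒ h·k2=z(1+6/7z)y_n
  y_{n+1}/y_n = 1 + 7/9z + 2/9z(1+6/7z) = 1 + z + 4/21z²
  Hence R(z) = 1 + z + 4/21z².

Need |R(x)|<1, x<0.
x=-1.54: |R|=0.0883
R=1: x+4/21x²=0 ⇒ x=−21/4=-5.2500; min R=1−1/(4·4/21)=-0.3125>−1
Confirm numerically:
  x=-3.924: |R|=0.00891 <1
  x=-3.521: |R|=0.15958 <1
  x=-3.233: |R|=0.24209 <1
  x=-2.712: |R|=0.31106 <1
  x=-5.655: |R|=1.43624 >1
  x=-5.625: |R|=1.40179 >1
Stable set (-5.2500, 0).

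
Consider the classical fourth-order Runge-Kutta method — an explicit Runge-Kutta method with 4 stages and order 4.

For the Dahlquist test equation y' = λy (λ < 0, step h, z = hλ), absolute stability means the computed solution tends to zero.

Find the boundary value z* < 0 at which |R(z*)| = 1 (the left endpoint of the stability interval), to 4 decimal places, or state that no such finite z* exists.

With y'=λy (z=hλ):
  order 4, 4-stage ⇒ R(z)=1+z+z^2/2+z^3/6+z^4/24
  (e.g. R(-0.95)=0.39229, |R|=0.39229)

Need |R(x)|<1, x<0.
x=-0.95: |R|=0.3923
|R(-3)|=1.3750 |R(-1.84)|=0.2921 |R(-1.29)|=0.2997
Bisect:
  x_lo=-3.2975 |R|=2.0897  x_hi=-0.3020 |R|=0.7394
  mid=-1.79972 |R|=0.28536 →hi
  mid=-2.54860 |R|=0.69798 →hi
  mid=-2.92304 |R|=1.22834 →lo
  mid=-2.73582 |R|=0.92794 →hi
  mid=-2.82943 |R|=1.06862 →lo
  mid=-2.78263 |R|=0.99599 →hi
  mid=-2.80603 |R|=1.03172 →lo
  ...
  [-2.78537,-2.78519] ⇒ x*=-2.7853
Stable set (-2.7853, 0).

z* = -2.7853.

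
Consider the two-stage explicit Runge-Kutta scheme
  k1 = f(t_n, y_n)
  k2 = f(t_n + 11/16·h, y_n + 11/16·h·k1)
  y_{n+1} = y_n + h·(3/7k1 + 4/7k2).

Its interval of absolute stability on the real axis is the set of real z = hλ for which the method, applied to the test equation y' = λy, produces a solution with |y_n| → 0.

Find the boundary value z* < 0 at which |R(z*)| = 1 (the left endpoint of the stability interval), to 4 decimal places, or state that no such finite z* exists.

left endpoint -2.5455.

With y'=λy (z=hλ):
  k1=λy_n ⇒ h·k1=z·y_n;  k2=λ(1+11/16z)y_n ⇒ h·k2=z(1+11/16z)y_n
  y_{n+1}/y_n = 1 + 3/7z + 4/7z(1+11/16z) = 1 + z + 11/28z²
  ⇒ R(z) = 1 + z + 11/28z².

Boundary: |R(x)|=1, x<0.
x=-0.56: |R|=0.5632
R=1: x+11/28x²=0 ⇒ x=−28/11=-2.5455; min R=1−1/(4·11/28)=0.3636>−1
Confirm numerically:
  x=-2.338: |R|=0.80945 <1
  x=-1.972: |R|=0.55574 <1
  x=-1.527: |R|=0.38904 <1
  x=-1.082: |R|=0.37793 <1
  x=-3.051: |R|=1.60595 >1
  x=-2.927: |R|=1.43874 >1
  x=-2.690: |R|=1.15275 >1
So |R|<1 on (-2.5455, 0).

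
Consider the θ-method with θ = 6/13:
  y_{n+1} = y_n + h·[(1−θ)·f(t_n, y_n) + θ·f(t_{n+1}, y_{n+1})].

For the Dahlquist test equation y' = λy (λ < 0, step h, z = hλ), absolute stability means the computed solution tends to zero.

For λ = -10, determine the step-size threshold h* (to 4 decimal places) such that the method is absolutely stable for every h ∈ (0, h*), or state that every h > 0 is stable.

Set f=λy, z=hλ:
  y_{n+1} = y_n + z·[7/13·y_n + 6/13·y_{n+1}] ⇒ (1 − 6/13z)y_{n+1} = (1 + 7/13z)y_n
  so R(z) = (1 + 7/13z)/(1 − 6/13z).

Boundary: |R(x)|=1, x<0.
x=-1.55: |R|=0.0964
R=−1: 1+7/13x = −1+6/13x ⇒ -1/13x=2 ⇒ x=2/(-1/13)=-26.0000
Confirm numerically:
  x=-25.503: |R|=0.99701 <1
  x=-23.650: |R|=0.98483 <1
  x=-19.270: |R|=0.94768 <1
  x=-26.276: |R|=1.00162 >1
  x=-26.269: |R|=1.00158 >1
  x=-26.117: |R|=1.00069 >1
Interval (-26.0000, 0).

(-26.0000,0); λ=-10 ⇒ h* = (26)/10 = 2.6000.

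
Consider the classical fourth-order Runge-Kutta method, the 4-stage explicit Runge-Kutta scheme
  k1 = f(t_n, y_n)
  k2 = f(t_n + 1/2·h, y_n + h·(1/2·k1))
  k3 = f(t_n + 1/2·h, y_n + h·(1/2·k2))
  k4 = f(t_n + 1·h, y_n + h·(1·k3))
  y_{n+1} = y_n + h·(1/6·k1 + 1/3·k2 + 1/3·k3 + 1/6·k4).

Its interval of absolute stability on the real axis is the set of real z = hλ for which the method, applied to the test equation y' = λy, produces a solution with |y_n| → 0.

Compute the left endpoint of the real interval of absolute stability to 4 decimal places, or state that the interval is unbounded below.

z* = -2.7853.

With y'=λy (z=hλ):
  order 4, 4-stage ⇒ R(z)=1+z+z^2/2+z^3/6+z^4/24
  (e.g. R(-1.38)=0.28530, |R|=0.28530)

Need |R(x)|<1, x<0.
x=-1.38: |R|=0.2853
|R(-2.83)|=1.0695 |R(-2.76)|=0.9625 |R(-1.32)|=0.2944
Bisect:
  x_lo=-3.2263 |R|=1.8956  x_hi=-0.2358 |R|=0.7899
  mid=-1.73107 |R|=0.27683 →hi
  mid=-2.47869 |R|=0.62793 →hi
  mid=-2.85250 |R|=1.10614 →lo
  mid=-2.66559 |R|=0.83402 →hi
  mid=-2.75904 |R|=0.96114 →hi
  mid=-2.80577 |R|=1.03131 →lo
  mid=-2.78241 |R|=0.99565 →hi
  mid=-2.79409 |R|=1.01334 →lo
  ...
  [-2.78533,-2.78514] ⇒ x*=-2.7853
So |R|<1 on (-2.7853, 0).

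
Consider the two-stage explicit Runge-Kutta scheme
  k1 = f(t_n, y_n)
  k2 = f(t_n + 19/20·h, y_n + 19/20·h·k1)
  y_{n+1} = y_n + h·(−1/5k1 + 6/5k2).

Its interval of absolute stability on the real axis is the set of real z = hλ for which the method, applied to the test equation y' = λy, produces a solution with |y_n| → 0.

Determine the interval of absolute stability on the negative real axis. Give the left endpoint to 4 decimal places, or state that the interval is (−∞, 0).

On y'=λy, z=hλ:
  k1=λy_n ⇒ h·k1=z·y_n;  k2=λ(1+19/20z)y_n ⇒ h·k2=z(1+19/20z)y_n
  y_{n+1}/y_n = 1 − 1/5z + 6/5z(1+19/20z) = 1 + z + 57/50z²
  R(z) = 1 + z + 57/50z².

Boundary: |R(x)|=1, x<0.
x=-1.27: |R|=1.5687
R=1: x+57/50x²=0 ⇒ x=−50/57=-0.8772; min R=1−1/(4·57/50)=0.7807>−1
Confirm numerically:
  x=-0.843: |R|=0.96714 <1
  x=-0.703: |R|=0.86040 <1
  x=-0.593: |R|=0.80788 <1
  x=-0.550: |R|=0.79485 <1
  x=-0.983: |R|=1.11857 >1
  x=-0.898: |R|=1.02130 >1
So |R|<1 on (-0.8772, 0).

(-0.8772, 0).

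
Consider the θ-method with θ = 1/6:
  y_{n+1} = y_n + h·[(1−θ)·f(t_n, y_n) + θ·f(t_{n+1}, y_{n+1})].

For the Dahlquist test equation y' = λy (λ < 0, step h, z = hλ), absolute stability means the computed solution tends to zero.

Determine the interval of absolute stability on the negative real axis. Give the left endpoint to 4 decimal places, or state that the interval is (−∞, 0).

With y'=λy (z=hλ):
  y_{n+1} = y_n + z·[5/6·y_n + 1/6·y_{n+1}] ⇒ (1 − 1/6z)y_{n+1} = (1 + 5/6z)y_n
  ⇒ R(z) = (1 + 5/6z)/(1 − 1/6z).

Boundary: |R(x)|=1, x<0.
x=-0.55: |R|=0.4962
R=−1: 1+5/6x = −1+1/6x ⇒ -2/3x=2 ⇒ x=2/(-2/3)=-3.0000
Confirm numerically:
  x=-2.367: |R|=0.69738 <1
  x=-2.096: |R|=0.55336 <1
  x=-1.770: |R|=0.36680 <1
  x=-1.757: |R|=0.35903 <1
  x=-3.306: |R|=1.13153 >1
  x=-3.205: |R|=1.08908 >1
Stable set (-3.0000, 0).

z∈(-3.0000,0).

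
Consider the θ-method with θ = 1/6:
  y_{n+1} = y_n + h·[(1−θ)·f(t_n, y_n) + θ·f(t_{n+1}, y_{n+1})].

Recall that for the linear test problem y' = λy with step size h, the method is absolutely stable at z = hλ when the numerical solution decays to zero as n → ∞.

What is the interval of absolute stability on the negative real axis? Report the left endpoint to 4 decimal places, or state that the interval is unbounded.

(-3.0000, 0).

Test eqn y'=λy, z=hλ:
  y_{n+1} = y_n + z·[5/6·y_n + 1/6·y_{n+1}] ⇒ (1 − 1/6z)y_{n+1} = (1 + 5/6z)y_n
  Hence R(z) = (1 + 5/6z)/(1 − 1/6z).

Boundary: |R(x)|=1, x<0.
x=-0.85: |R|=0.2555
R=−1: 1+5/6x = −1+1/6x ⇒ -2/3x=2 ⇒ x=2/(-2/3)=-3.0000
Confirm numerically:
  x=-2.872: |R|=0.94229 <1
  x=-2.067: |R|=0.53737 <1
  x=-1.675: |R|=0.30945 <1
  x=-1.538: |R|=0.22420 <1
  x=-3.400: |R|=1.17021 >1
  x=-3.064: |R|=1.02824 >1
So |R|<1 on (-3.0000, 0).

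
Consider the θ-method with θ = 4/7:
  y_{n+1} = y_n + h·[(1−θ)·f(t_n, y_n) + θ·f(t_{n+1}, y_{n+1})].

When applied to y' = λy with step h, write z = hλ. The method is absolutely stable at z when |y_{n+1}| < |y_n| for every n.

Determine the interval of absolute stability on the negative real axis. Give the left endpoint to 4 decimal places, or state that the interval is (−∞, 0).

Test eqn y'=λy, z=hλ:
  y_{n+1} = y_n + z·[3/7·y_n + 4/7·y_{n+1}] ⇒ (1 − 4/7z)y_{n+1} = (1 + 3/7z)y_n
  ⇒ R(z) = (1 + 3/7z)/(1 − 4/7z).

Solve |R(x)|<1 on ℝ⁻.
x=-0.53: |R|=0.5932
x=-2: |R|=0.0667
x=-10: |R|=0.4894
x=-100: |R|=0.7199
θ=4/7≥1/2 ⇒ |1+3/7x|<|1−4/7x| ∀x<0 ⇒ interval (−∞,0).

unbounded; (−∞, 0).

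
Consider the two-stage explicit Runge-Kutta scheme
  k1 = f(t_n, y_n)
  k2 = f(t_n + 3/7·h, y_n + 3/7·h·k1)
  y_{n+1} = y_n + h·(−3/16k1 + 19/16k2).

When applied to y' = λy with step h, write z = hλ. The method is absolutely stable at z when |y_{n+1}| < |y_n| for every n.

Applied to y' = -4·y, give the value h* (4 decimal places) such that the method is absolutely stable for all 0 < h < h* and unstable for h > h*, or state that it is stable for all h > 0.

(-1.9649,0); λ=-4 ⇒ h* = (112/57)/4 = 0.4912.

On y'=λy, z=hλ:
  k1=λy_n ⇒ h·k1=z·y_n;  k2=λ(1+3/7z)y_n ⇒ h·k2=z(1+3/7z)y_n
  y_{n+1}/y_n = 1 − 3/16z + 19/16z(1+3/7z) = 1 + z + 57/112z²
  R(z) = 1 + z + 57/112z².

Find x<0 with |R(x)|<1.
x=-1.46: |R|=0.6248
R=1: x+57/112x²=0 ⇒ x=−112/57=-1.9649; min R=1−1/(4·57/112)=0.5088>−1
Confirm numerically:
  x=-1.640: |R|=0.72881 <1
  x=-1.329: |R|=0.56989 <1
  x=-1.143: |R|=0.52189 <1
  x=-0.904: |R|=0.51190 <1
  x=-2.536: |R|=1.73707 >1
  x=-2.471: |R|=1.63644 >1
  x=-2.018: |R|=1.05452 >1
Interval (-1.9649, 0).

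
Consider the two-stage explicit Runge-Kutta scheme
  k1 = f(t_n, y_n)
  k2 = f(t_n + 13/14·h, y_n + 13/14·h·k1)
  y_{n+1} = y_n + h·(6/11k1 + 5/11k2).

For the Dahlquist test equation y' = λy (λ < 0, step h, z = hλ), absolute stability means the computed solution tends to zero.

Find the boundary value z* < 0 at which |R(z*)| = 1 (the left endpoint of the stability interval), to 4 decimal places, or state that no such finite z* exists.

On y'=λy, z=hλ:
  k1=λy_n ⇒ h·k1=z·y_n;  k2=λ(1+13/14z)y_n ⇒ h·k2=z(1+13/14z)y_n
  y_{n+1}/y_n = 1 + 6/11z + 5/11z(1+13/14z) = 1 + z + 65/154z²
  Hence R(z) = 1 + z + 65/154z².

Find x<0 with |R(x)|<1.
x=-0.56: |R|=0.5724
R=1: x+65/154x²=0 ⇒ x=−154/65=-2.3692; min R=1−1/(4·65/154)=0.4077>−1
Confirm numerically:
  x=-2.256: |R|=0.89218 <1
  x=-2.124: |R|=0.78015 <1
  x=-2.100: |R|=0.76136 <1
  x=-2.066: |R|=0.73558 <1
  x=-2.939: |R|=1.70679 >1
  x=-2.859: |R|=1.59101 >1
  x=-2.629: |R|=1.28825 >1
Interval (-2.3692, 0).

left endpoint -2.3692.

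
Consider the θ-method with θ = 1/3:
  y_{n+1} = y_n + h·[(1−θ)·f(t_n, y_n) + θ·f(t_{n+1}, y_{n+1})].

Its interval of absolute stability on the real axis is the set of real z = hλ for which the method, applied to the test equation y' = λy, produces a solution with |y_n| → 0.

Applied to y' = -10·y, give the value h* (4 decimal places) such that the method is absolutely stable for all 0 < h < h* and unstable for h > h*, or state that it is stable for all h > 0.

(-6.0000,0); λ=-10 ⇒ h* = (6)/10 = 0.6000.

With y'=λy (z=hλ):
  y_{n+1} = y_n + z·[2/3·y_n + 1/3·y_{n+1}] ⇒ (1 − 1/3z)y_{n+1} = (1 + 2/3z)y_n
  Hence R(z) = (1 + 2/3z)/(1 − 1/3z).

Need |R(x)|<1, x<0.
x=-0.74: |R|=0.4064
R=−1: 1+2/3x = −1+1/3x ⇒ -1/3x=2 ⇒ x=2/(-1/3)=-6.0000
Confirm numerically:
  x=-4.877: |R|=0.85743 <1
  x=-4.315: |R|=0.76965 <1
  x=-4.241: |R|=0.75708 <1
  x=-2.976: |R|=0.49398 <1
  x=-6.516: |R|=1.05422 >1
  x=-6.475: |R|=1.05013 >1
  x=-6.349: |R|=1.03733 >1
Stable set (-6.0000, 0).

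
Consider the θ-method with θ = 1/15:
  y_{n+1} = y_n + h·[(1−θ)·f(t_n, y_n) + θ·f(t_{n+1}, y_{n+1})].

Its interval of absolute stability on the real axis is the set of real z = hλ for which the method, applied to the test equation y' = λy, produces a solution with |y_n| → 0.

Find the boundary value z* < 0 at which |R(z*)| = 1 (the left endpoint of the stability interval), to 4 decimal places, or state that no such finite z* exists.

Test eqn y'=λy, z=hλ:
  y_{n+1} = y_n + z·[14/15·y_n + 1/15·y_{n+1}] ⇒ (1 − 1/15z)y_{n+1} = (1 + 14/15z)y_n
  R(z) = (1 + 14/15z)/(1 − 1/15z).

Need |R(x)|<1, x<0.
x=-0.59: |R|=0.4323
R=−1: 1+14/15x = −1+1/15x ⇒ -13/15x=2 ⇒ x=2/(-13/15)=-2.3077
Confirm numerically:
  x=-2.190: |R|=0.91099 <1
  x=-1.789: |R|=0.59837 <1
  x=-1.517: |R|=0.37767 <1
  x=-2.720: |R|=1.30248 >1
  x=-2.605: |R|=1.21954 >1
  x=-2.566: |R|=1.19116 >1
So |R|<1 on (-2.3077, 0).

z* = -2.3077.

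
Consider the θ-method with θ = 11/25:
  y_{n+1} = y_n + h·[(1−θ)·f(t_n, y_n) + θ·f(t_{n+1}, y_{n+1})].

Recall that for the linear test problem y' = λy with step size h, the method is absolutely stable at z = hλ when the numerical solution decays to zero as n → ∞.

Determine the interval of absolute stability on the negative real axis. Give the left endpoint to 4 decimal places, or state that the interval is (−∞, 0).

z∈(-16.6667,0).

On y'=λy, z=hλ:
  y_{n+1} = y_n + z·[14/25·y_n + 11/25·y_{n+1}] ⇒ (1 − 11/25z)y_{n+1} = (1 + 14/25z)y_n
  ⇒ R(z) = (1 + 14/25z)/(1 − 11/25z).

Boundary: |R(x)|=1, x<0.
x=-0.34: |R|=0.7042
R=−1: 1+14/25x = −1+11/25x ⇒ -3/25x=2 ⇒ x=2/(-3/25)=-16.6667
Confirm numerically:
  x=-14.264: |R|=0.96037 <1
  x=-10.057: |R|=0.85380 <1
  x=-8.432: |R|=0.79020 <1
  x=-7.900: |R|=0.76497 <1
  x=-17.024: |R|=1.00505 >1
  x=-16.902: |R|=1.00335 >1
Interval (-16.6667, 0).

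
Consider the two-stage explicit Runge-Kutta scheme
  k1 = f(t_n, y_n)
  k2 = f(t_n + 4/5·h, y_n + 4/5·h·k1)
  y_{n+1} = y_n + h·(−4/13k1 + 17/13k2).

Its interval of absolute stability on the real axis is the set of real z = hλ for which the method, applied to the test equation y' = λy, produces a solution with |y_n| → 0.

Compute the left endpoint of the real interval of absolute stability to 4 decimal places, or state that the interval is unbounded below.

Test eqn y'=λy, z=hλ:
  k1=λy_n ⇒ h·k1=z·y_n;  k2=λ(1+4/5z)y_n ⇒ h·k2=z(1+4/5z)y_n
  y_{n+1}/y_n = 1 − 4/13z + 17/13z(1+4/5z) = 1 + z + 68/65z²
  ⇒ R(z) = 1 + z + 68/65z².

Find x<0 with |R(x)|<1.
x=-1.52: |R|=1.8970
R=1: x+68/65x²=0 ⇒ x=−65/68=-0.9559; min R=1−1/(4·68/65)=0.7610>−1
Confirm numerically:
  x=-0.847: |R|=0.90352 <1
  x=-0.661: |R|=0.79609 <1
  x=-0.653: |R|=0.79309 <1
  x=-0.410: |R|=0.76586 <1
  x=-1.459: |R|=1.76793 >1
  x=-1.386: |R|=1.62366 >1
  x=-1.127: |R|=1.20175 >1
So |R|<1 on (-0.9559, 0).

z* = -0.9559.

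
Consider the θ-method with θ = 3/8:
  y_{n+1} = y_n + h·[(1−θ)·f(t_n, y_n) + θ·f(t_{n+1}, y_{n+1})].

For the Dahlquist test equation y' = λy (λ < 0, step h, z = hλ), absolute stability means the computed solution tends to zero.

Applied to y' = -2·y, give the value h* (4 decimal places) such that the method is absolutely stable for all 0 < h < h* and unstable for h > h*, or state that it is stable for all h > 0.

(-8.0000,0); λ=-2 ⇒ h* = (8)/2 = 4.0000.

Set f=λy, z=hλ:
  y_{n+1} = y_n + z·[5/8·y_n + 3/8·y_{n+1}] ⇒ (1 − 3/8z)y_{n+1} = (1 + 5/8z)y_n
  R(z) = (1 + 5/8z)/(1 − 3/8z).

Find x<0 with |R(x)|<1.
x=-1.01: |R|=0.2675
R=−1: 1+5/8x = −1+3/8x ⇒ -1/4x=2 ⇒ x=2/(-1/4)=-8.0000
Confirm numerically:
  x=-7.933: |R|=0.99579 <1
  x=-6.472: |R|=0.88853 <1
  x=-5.840: |R|=0.83072 <1
  x=-4.827: |R|=0.71772 <1
  x=-8.451: |R|=1.02704 >1
  x=-8.186: |R|=1.01143 >1
  x=-8.054: |R|=1.00336 >1
So |R|<1 on (-8.0000, 0).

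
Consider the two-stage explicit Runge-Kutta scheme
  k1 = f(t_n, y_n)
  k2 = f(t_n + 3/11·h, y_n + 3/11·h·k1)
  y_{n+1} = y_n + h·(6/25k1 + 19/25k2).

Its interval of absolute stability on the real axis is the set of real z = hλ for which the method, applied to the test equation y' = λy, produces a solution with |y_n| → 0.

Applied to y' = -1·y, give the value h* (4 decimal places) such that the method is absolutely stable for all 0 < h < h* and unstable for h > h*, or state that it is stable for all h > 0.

Test eqn y'=λy, z=hλ:
  k1=λy_n ⇒ h·k1=z·y_n;  k2=λ(1+3/11z)y_n ⇒ h·k2=z(1+3/11z)y_n
  y_{n+1}/y_n = 1 + 6/25z + 19/25z(1+3/11z) = 1 + z + 57/275z²
  so R(z) = 1 + z + 57/275z².

Boundary: |R(x)|=1, x<0.
x=-0.48: |R|=0.5678
R=1: x+57/275x²=0 ⇒ x=−275/57=-4.8246; min R=1−1/(4·57/275)=-0.2061>−1
Confirm numerically:
  x=-3.233: |R|=0.06653 <1
  x=-2.247: |R|=0.20048 <1
  x=-1.972: |R|=0.16596 <1
  x=-5.387: |R|=1.62801 >1
  x=-5.320: |R|=1.54632 >1
So |R|<1 on (-4.8246, 0).

(-4.8246,0); λ=-1 ⇒ h* = (275/57)/1 = 4.8246.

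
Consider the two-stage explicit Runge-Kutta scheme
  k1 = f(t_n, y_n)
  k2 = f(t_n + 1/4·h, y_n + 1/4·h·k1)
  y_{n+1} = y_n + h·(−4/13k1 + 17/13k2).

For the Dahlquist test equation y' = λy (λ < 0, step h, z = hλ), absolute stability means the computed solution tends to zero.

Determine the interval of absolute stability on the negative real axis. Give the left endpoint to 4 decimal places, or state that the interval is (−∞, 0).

(-3.0588, 0).

Set f=λy, z=hλ:
  k1=λy_n ⇒ h·k1=z·y_n;  k2=λ(1+1/4z)y_n ⇒ h·k2=z(1+1/4z)y_n
  y_{n+1}/y_n = 1 − 4/13z + 17/13z(1+1/4z) = 1 + z + 17/52z²
  Hence R(z) = 1 + z + 17/52z².

Find x<0 with |R(x)|<1.
x=-0.67: |R|=0.4768
R=1: x+17/52x²=0 ⇒ x=−52/17=-3.0588; min R=1−1/(4·17/52)=0.2353>−1
Confirm numerically:
  x=-1.884: |R|=0.27640 <1
  x=-1.543: |R|=0.23535 <1
  x=-1.524: |R|=0.23530 <1
  x=-3.606: |R|=1.64506 >1
  x=-3.353: |R|=1.32247 >1
Interval (-3.0588, 0).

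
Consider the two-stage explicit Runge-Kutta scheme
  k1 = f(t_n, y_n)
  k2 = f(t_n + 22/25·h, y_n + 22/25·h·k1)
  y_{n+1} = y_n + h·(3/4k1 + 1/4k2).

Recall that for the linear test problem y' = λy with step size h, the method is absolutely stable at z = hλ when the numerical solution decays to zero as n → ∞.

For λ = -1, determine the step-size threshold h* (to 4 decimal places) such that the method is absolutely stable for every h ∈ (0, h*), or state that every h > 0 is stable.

Set f=λy, z=hλ:
  k1=λy_n ⇒ h·k1=z·y_n;  k2=λ(1+22/25z)y_n ⇒ h·k2=z(1+22/25z)y_n
  y_{n+1}/y_n = 1 + 3/4z + 1/4z(1+22/25z) = 1 + z + 11/50z²
  Hence R(z) = 1 + z + 11/50z².

Boundary: |R(x)|=1, x<0.
x=-0.79: |R|=0.3473
R=1: x+11/50x²=0 ⇒ x=−50/11=-4.5455; min R=1−1/(4·11/50)=-0.1364>−1
Confirm numerically:
  x=-2.995: |R|=0.02159 <1
  x=-2.724: |R|=0.09156 <1
  x=-2.269: |R|=0.13636 <1
  x=-2.202: |R|=0.13526 <1
  x=-5.063: |R|=1.57647 >1
  x=-4.930: |R|=1.41708 >1
Interval (-4.5455, 0).

(-4.5455,0); λ=-1 ⇒ h* = (50/11)/1 = 4.5455.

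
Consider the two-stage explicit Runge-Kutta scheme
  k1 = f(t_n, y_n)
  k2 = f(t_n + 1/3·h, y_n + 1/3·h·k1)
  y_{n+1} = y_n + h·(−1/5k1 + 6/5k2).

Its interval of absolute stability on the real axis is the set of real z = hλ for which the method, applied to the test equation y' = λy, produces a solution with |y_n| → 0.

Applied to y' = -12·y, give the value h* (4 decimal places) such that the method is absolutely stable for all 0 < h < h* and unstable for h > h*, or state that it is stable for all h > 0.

(-2.5000,0); λ=-12 ⇒ h* = (5/2)/12 = 0.2083.

With y'=λy (z=hλ):
  k1=λy_n ⇒ h·k1=z·y_n;  k2=λ(1+1/3z)y_n ⇒ h·k2=z(1+1/3z)y_n
  y_{n+1}/y_n = 1 − 1/5z + 6/5z(1+1/3z) = 1 + z + 2/5z²
  so R(z) = 1 + z + 2/5z².

Find x<0 with |R(x)|<1.
x=-0.72: |R|=0.4874
R=1: x+2/5x²=0 ⇒ x=−5/2=-2.5000; min R=1−1/(4·2/5)=0.3750>−1
Confirm numerically:
  x=-2.224: |R|=0.75447 <1
  x=-2.034: |R|=0.62086 <1
  x=-1.548: |R|=0.41052 <1
  x=-2.963: |R|=1.54875 >1
  x=-2.914: |R|=1.48256 >1
Interval (-2.5000, 0).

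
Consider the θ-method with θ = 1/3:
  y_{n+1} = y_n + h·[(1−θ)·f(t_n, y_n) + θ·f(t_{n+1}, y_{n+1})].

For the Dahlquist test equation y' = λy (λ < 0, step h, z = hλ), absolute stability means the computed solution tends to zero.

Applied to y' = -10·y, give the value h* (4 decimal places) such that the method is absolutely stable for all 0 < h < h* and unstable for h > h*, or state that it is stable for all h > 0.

(-6.0000,0); λ=-10 ⇒ h* = (6)/10 = 0.6000.

Set f=λy, z=hλ:
  y_{n+1} = y_n + z·[2/3·y_n + 1/3·y_{n+1}] ⇒ (1 − 1/3z)y_{n+1} = (1 + 2/3z)y_n
  Hence R(z) = (1 + 2/3z)/(1 − 1/3z).

Solve |R(x)|<1 on ℝ⁻.
x=-0.49: |R|=0.5788
R=−1: 1+2/3x = −1+1/3x ⇒ -1/3x=2 ⇒ x=2/(-1/3)=-6.0000
Confirm numerically:
  x=-5.869: |R|=0.98523 <1
  x=-4.617: |R|=0.81843 <1
  x=-4.449: |R|=0.79178 <1
  x=-6.503: |R|=1.05293 >1
  x=-6.302: |R|=1.03247 >1
Interval (-6.0000, 0).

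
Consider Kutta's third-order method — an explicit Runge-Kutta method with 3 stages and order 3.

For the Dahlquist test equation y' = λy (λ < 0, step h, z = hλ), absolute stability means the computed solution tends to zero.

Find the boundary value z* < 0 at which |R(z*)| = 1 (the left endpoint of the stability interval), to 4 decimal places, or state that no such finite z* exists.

With y'=λy (z=hλ):
  order 3, 3-stage ⇒ R(z)=1+z+z^2/2+z^3/6
  (e.g. R(-1.35)=0.15119, |R|=0.15119)

Need |R(x)|<1, x<0.
x=-1.35: |R|=0.1512
|R(-2.78)|=1.4966 |R(-2.36)|=0.7659 |R(-2.19)|=0.5425
Bisect:
  x_lo=-3.0841 |R|=2.2174  x_hi=-0.0787 |R|=0.9243
  mid=-1.58139 |R|=0.00989 →hi
  mid=-2.33274 |R|=0.72757 →hi
  mid=-2.70842 |R|=1.35193 →lo
  mid=-2.52058 |R|=1.01292 →lo
  mid=-2.42666 |R|=0.86396 →hi
  mid=-2.47362 |R|=0.93681 →hi
  mid=-2.49710 |R|=0.97446 →hi
  ...
  [-2.51287,-2.51269] ⇒ x*=-2.5127
Interval (-2.5127, 0).

z* = -2.5127.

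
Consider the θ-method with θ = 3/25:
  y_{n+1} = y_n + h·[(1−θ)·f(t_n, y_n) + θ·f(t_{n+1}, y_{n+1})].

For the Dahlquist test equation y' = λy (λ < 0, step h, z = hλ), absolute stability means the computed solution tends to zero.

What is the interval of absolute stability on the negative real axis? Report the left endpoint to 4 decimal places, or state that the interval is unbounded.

On y'=λy, z=hλ:
  y_{n+1} = y_n + z·[22/25·y_n + 3/25·y_{n+1}] ⇒ (1 − 3/25z)y_{n+1} = (1 + 22/25z)y_n
  Hence R(z) = (1 + 22/25z)/(1 − 3/25z).

Solve |R(x)|<1 on ℝ⁻.
x=-0.95: |R|=0.1472
R=−1: 1+22/25x = −1+3/25x ⇒ -19/25x=2 ⇒ x=2/(-19/25)=-2.6316
Confirm numerically:
  x=-2.498: |R|=0.92189 <1
  x=-2.461: |R|=0.89992 <1
  x=-1.892: |R|=0.54192 <1
  x=-1.162: |R|=0.01980 <1
  x=-3.197: |R|=1.31057 >1
  x=-2.917: |R|=1.16068 >1
  x=-2.794: |R|=1.09245 >1
Stable set (-2.6316, 0).

(-2.6316, 0).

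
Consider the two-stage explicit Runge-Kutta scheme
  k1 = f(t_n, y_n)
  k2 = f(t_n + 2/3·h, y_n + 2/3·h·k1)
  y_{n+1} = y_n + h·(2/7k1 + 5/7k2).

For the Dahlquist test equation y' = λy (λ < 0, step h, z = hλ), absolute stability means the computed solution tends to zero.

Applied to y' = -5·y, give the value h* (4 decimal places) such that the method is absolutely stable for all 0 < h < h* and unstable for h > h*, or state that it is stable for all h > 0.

(-2.1000,0); λ=-5 ⇒ h* = (21/10)/5 = 0.4200.

Set f=λy, z=hλ:
  k1=λy_n ⇒ h·k1=z·y_n;  k2=λ(1+2/3z)y_n ⇒ h·k2=z(1+2/3z)y_n
  y_{n+1}/y_n = 1 + 2/7z + 5/7z(1+2/3z) = 1 + z + 10/21z²
  so R(z) = 1 + z + 10/21z².

Solve |R(x)|<1 on ℝ⁻.
x=-0.84: |R|=0.4960
R=1: x+10/21x²=0 ⇒ x=−21/10=-2.1000; min R=1−1/(4·10/21)=0.4750>−1
Confirm numerically:
  x=-2.024: |R|=0.92675 <1
  x=-1.742: |R|=0.70303 <1
  x=-1.514: |R|=0.57752 <1
  x=-1.227: |R|=0.48992 <1
  x=-2.581: |R|=1.59117 >1
  x=-2.120: |R|=1.02019 >1
Interval (-2.1000, 0).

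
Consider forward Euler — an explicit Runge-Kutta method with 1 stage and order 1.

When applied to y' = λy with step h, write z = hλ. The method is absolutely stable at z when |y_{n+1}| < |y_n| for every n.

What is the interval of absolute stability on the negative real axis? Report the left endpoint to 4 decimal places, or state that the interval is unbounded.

With y'=λy (z=hλ):
  order 1, 1-stage ⇒ R(z)=1+z
  (e.g. R(-0.31)=0.69000, |R|=0.69000)

Boundary: |R(x)|=1, x<0.
x=-0.31: |R|=0.6900
|R(-1.87)|=0.8700 |R(-1.7)|=0.7000 |R(-0.88)|=0.1200
Bisect:
  x_lo=-2.4596 |R|=1.4596  x_hi=-0.1925 |R|=0.8075
  mid=-1.32602 |R|=0.32602 →hi
  mid=-1.89280 |R|=0.89280 →hi
  mid=-2.17619 |R|=1.17619 →lo
  mid=-2.03449 |R|=1.03449 →lo
  mid=-1.96364 |R|=0.96364 →hi
  mid=-1.99907 |R|=0.99907 →hi
  mid=-2.01678 |R|=1.01678 →lo
  mid=-2.00792 |R|=1.00792 →lo
  ...
  [-2.00004,-1.99990] ⇒ x*=-2.0000
So |R|<1 on (-2.0000, 0).

z∈(-2.0000,0).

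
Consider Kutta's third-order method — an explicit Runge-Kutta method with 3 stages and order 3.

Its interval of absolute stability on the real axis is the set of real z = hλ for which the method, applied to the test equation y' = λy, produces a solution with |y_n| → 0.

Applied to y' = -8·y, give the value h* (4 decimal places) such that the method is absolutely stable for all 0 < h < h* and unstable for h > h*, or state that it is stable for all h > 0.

(-2.5127,0); λ=-8 ⇒ h* = 0.3141.

With y'=λy (z=hλ):
  order 3, 3-stage ⇒ R(z)=1+z+z^2/2+z^3/6
  (e.g. R(-1.57)=0.01747, |R|=0.01747)

Solve |R(x)|<1 on ℝ⁻.
x=-1.57: |R|=0.0175
|R(-2.46)|=0.9154 |R(-1.36)|=0.1456
Bisect:
  x_lo=-3.0807 |R|=2.2083  x_hi=-0.1804 |R|=0.8349
  mid=-1.63053 |R|=0.02371 →hi
  mid=-2.35561 |R|=0.75966 →hi
  mid=-2.71814 |R|=1.37107 →lo
  mid=-2.53687 |R|=1.04011 →lo
  mid=-2.44624 |R|=0.89395 →hi
  mid=-2.49156 |R|=0.96550 →hi
  mid=-2.51422 |R|=1.00242 →lo
  mid=-2.50289 |R|=0.98386 →hi
  mid=-2.50855 |R|=0.99312 →hi
  ...
  [-2.51280,-2.51262] ⇒ x*=-2.5127
So |R|<1 on (-2.5127, 0).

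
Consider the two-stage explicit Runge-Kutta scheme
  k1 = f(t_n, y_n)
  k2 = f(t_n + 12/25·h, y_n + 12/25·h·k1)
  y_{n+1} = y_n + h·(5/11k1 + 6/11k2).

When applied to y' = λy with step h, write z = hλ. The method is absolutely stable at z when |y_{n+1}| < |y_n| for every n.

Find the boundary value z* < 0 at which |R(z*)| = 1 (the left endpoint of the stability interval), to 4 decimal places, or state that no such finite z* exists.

Test eqn y'=λy, z=hλ:
  k1=λy_n ⇒ h·k1=z·y_n;  k2=λ(1+12/25z)y_n ⇒ h·k2=z(1+12/25z)y_n
  y_{n+1}/y_n = 1 + 5/11z + 6/11z(1+12/25z) = 1 + z + 72/275z²
  Hence R(z) = 1 + z + 72/275z².

Find x<0 with |R(x)|<1.
x=-0.9: |R|=0.3121
R=1: x+72/275x²=0 ⇒ x=−275/72=-3.8194; min R=1−1/(4·72/275)=0.0451>−1
Confirm numerically:
  x=-3.444: |R|=0.66146 <1
  x=-3.318: |R|=0.56439 <1
  x=-2.483: |R|=0.13118 <1
  x=-1.547: |R|=0.07959 <1
  x=-4.009: |R|=1.19896 >1
  x=-3.902: |R|=1.08434 >1
  x=-3.840: |R|=1.02067 >1
So |R|<1 on (-3.8194, 0).

z* = -3.8194.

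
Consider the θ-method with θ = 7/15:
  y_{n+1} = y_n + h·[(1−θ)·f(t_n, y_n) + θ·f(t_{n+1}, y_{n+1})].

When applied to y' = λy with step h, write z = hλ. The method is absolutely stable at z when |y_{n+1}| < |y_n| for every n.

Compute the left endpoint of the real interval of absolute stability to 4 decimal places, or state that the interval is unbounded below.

left endpoint -30.0000.

On y'=λy, z=hλ:
  y_{n+1} = y_n + z·[8/15·y_n + 7/15·y_{n+1}] ⇒ (1 − 7/15z)y_{n+1} = (1 + 8/15z)y_n
  R(z) = (1 + 8/15z)/(1 − 7/15z).

Solve |R(x)|<1 on ℝ⁻.
x=-1.78: |R|=0.0277
R=−1: 1+8/15x = −1+7/15x ⇒ -1/15x=2 ⇒ x=2/(-1/15)=-30.0000
Confirm numerically:
  x=-28.927: |R|=0.99507 <1
  x=-27.666: |R|=0.98881 <1
  x=-22.567: |R|=0.95703 <1
  x=-19.549: |R|=0.93117 <1
  x=-30.428: |R|=1.00188 >1
  x=-30.301: |R|=1.00133 >1
  x=-30.209: |R|=1.00092 >1
Interval (-30.0000, 0).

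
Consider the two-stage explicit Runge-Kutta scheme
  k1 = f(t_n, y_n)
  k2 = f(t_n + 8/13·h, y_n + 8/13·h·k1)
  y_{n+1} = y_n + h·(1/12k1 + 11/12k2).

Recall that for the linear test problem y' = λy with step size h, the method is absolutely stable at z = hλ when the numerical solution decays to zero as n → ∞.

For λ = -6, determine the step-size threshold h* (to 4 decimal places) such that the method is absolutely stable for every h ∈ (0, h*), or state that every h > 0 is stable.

(-1.7727,0); λ=-6 ⇒ h* = (39/22)/6 = 0.2955.

With y'=λy (z=hλ):
  k1=λy_n ⇒ h·k1=z·y_n;  k2=λ(1+8/13z)y_n ⇒ h·k2=z(1+8/13z)y_n
  y_{n+1}/y_n = 1 + 1/12z + 11/12z(1+8/13z) = 1 + z + 22/39z²
  ⇒ R(z) = 1 + z + 22/39z².

Boundary: |R(x)|=1, x<0.
x=-1.62: |R|=0.8604
R=1: x+22/39x²=0 ⇒ x=−39/22=-1.7727; min R=1−1/(4·22/39)=0.5568>−1
Confirm numerically:
  x=-1.554: |R|=0.80826 <1
  x=-1.404: |R|=0.70797 <1
  x=-1.387: |R|=0.69820 <1
  x=-0.860: |R|=0.55721 <1
  x=-1.987: |R|=1.24017 >1
  x=-1.892: |R|=1.12730 >1
Interval (-1.7727, 0).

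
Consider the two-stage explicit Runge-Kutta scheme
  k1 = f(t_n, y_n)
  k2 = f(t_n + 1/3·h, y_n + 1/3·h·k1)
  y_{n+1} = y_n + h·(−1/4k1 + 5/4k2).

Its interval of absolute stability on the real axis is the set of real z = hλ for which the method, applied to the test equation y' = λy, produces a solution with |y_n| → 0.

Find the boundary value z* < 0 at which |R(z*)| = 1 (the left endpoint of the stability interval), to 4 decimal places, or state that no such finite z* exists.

z* = -2.4000.

With y'=λy (z=hλ):
  k1=λy_n ⇒ h·k1=z·y_n;  k2=λ(1+1/3z)y_n ⇒ h·k2=z(1+1/3z)y_n
  y_{n+1}/y_n = 1 − 1/4z + 5/4z(1+1/3z) = 1 + z + 5/12z²
  Hence R(z) = 1 + z + 5/12z².

Solve |R(x)|<1 on ℝ⁻.
x=-0.94: |R|=0.4282
R=1: x+5/12x²=0 ⇒ x=−12/5=-2.4000; min R=1−1/(4·5/12)=0.4000>−1
Confirm numerically:
  x=-2.154: |R|=0.77921 <1
  x=-2.014: |R|=0.67608 <1
  x=-1.720: |R|=0.51267 <1
  x=-0.996: |R|=0.41734 <1
  x=-2.617: |R|=1.23662 >1
  x=-2.423: |R|=1.02322 >1
Stable set (-2.4000, 0).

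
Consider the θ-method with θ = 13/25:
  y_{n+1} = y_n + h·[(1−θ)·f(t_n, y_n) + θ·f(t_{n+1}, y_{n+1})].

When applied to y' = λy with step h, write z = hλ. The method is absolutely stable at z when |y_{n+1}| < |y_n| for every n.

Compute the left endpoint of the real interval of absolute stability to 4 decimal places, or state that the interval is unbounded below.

interval (−∞, 0).

Set f=λy, z=hλ:
  y_{n+1} = y_n + z·[12/25·y_n + 13/25·y_{n+1}] ⇒ (1 − 13/25z)y_{n+1} = (1 + 12/25z)y_n
  so R(z) = (1 + 12/25z)/(1 − 13/25z).

Find x<0 with |R(x)|<1.
x=-0.77: |R|=0.4502
x=-2: |R|=0.0196
x=-10: |R|=0.6129
x=-100: |R|=0.8868
θ=13/25≥1/2 ⇒ |1+12/25x|<|1−13/25x| ∀x<0 ⇒ stable on all of ℝ⁻.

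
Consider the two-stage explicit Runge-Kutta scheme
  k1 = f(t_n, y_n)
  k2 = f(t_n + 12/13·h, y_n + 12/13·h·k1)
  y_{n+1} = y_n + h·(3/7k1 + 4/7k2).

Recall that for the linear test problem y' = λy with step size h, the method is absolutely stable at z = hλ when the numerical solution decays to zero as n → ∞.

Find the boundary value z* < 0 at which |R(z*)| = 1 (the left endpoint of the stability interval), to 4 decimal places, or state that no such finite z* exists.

With y'=λy (z=hλ):
  k1=λy_n ⇒ h·k1=z·y_n;  k2=λ(1+12/13z)y_n ⇒ h·k2=z(1+12/13z)y_n
  y_{n+1}/y_n = 1 + 3/7z + 4/7z(1+12/13z) = 1 + z + 48/91z²
  Hence R(z) = 1 + z + 48/91z².

Solve |R(x)|<1 on ℝ⁻.
x=-1.69: |R|=0.8165
R=1: x+48/91x²=0 ⇒ x=−91/48=-1.8958; min R=1−1/(4·48/91)=0.5260>−1
Confirm numerically:
  x=-1.426: |R|=0.64660 <1
  x=-1.265: |R|=0.57907 <1
  x=-1.152: |R|=0.54801 <1
  x=-1.090: |R|=0.53669 <1
  x=-2.168: |R|=1.31124 >1
  x=-2.058: |R|=1.17604 >1
So |R|<1 on (-1.8958, 0).

left endpoint -1.8958.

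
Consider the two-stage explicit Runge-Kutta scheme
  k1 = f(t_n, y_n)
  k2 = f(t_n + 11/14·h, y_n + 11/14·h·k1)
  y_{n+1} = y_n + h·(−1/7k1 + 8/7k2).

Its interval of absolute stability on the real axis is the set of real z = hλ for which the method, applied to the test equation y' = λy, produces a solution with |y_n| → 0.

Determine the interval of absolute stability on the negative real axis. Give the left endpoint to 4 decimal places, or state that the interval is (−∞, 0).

(-1.1136, 0).

Test eqn y'=λy, z=hλ:
  k1=λy_n ⇒ h·k1=z·y_n;  k2=λ(1+11/14z)y_n ⇒ h·k2=z(1+11/14z)y_n
  y_{n+1}/y_n = 1 − 1/7z + 8/7z(1+11/14z) = 1 + z + 44/49z²
  Hence R(z) = 1 + z + 44/49z².

Solve |R(x)|<1 on ℝ⁻.
x=-1.56: |R|=1.6253
R=1: x+44/49x²=0 ⇒ x=−49/44=-1.1136; min R=1−1/(4·44/49)=0.7216>−1
Confirm numerically:
  x=-1.046: |R|=0.93647 <1
  x=-0.956: |R|=0.86468 <1
  x=-0.592: |R|=0.72270 <1
  x=-1.601: |R|=1.70065 >1
  x=-1.545: |R|=1.59845 >1
Stable set (-1.1136, 0).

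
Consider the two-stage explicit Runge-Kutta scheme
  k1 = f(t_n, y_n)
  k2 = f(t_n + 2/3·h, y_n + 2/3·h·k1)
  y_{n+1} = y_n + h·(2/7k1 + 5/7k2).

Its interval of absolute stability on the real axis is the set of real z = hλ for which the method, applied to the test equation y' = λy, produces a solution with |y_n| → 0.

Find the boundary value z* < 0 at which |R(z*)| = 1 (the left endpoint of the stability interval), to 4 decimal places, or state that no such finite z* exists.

On y'=λy, z=hλ:
  k1=λy_n ⇒ h·k1=z·y_n;  k2=λ(1+2/3z)y_n ⇒ h·k2=z(1+2/3z)y_n
  y_{n+1}/y_n = 1 + 2/7z + 5/7z(1+2/3z) = 1 + z + 10/21z²
  ⇒ R(z) = 1 + z + 10/21z².

Boundary: |R(x)|=1, x<0.
x=-0.57: |R|=0.5847
R=1: x+10/21x²=0 ⇒ x=−21/10=-2.1000; min R=1−1/(4·10/21)=0.4750>−1
Confirm numerically:
  x=-1.891: |R|=0.81180 <1
  x=-1.117: |R|=0.47714 <1
  x=-1.028: |R|=0.47523 <1
  x=-1.027: |R|=0.47525 <1
  x=-2.368: |R|=1.30220 >1
  x=-2.350: |R|=1.27976 >1
  x=-2.145: |R|=1.04596 >1
So |R|<1 on (-2.1000, 0).

z* = -2.1000.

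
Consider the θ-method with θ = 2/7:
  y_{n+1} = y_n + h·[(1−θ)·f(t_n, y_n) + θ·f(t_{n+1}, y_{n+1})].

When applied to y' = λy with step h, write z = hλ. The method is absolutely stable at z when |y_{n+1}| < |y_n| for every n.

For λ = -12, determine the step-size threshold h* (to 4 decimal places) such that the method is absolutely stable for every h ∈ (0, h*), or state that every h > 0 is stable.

Set f=λy, z=hλ:
  y_{n+1} = y_n + z·[5/7·y_n + 2/7·y_{n+1}] ⇒ (1 − 2/7z)y_{n+1} = (1 + 5/7z)y_n
  Hence R(z) = (1 + 5/7z)/(1 − 2/7z).

Solve |R(x)|<1 on ℝ⁻.
x=-1.53: |R|=0.0646
R=−1: 1+5/7x = −1+2/7x ⇒ -3/7x=2 ⇒ x=2/(-3/7)=-4.6667
Confirm numerically:
  x=-4.063: |R|=0.88027 <1
  x=-3.588: |R|=0.77173 <1
  x=-2.382: |R|=0.41738 <1
  x=-5.003: |R|=1.05933 >1
  x=-4.983: |R|=1.05594 >1
Stable set (-4.6667, 0).

(-4.6667,0); λ=-12 ⇒ h* = (14/3)/12 = 0.3889.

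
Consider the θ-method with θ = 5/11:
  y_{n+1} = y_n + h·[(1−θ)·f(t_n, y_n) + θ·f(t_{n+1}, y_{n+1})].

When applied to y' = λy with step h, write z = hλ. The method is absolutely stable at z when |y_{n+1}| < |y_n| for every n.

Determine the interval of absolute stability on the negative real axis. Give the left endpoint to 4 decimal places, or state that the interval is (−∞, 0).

On y'=λy, z=hλ:
  y_{n+1} = y_n + z·[6/11·y_n + 5/11·y_{n+1}] ⇒ (1 − 5/11z)y_{n+1} = (1 + 6/11z)y_n
  ⇒ R(z) = (1 + 6/11z)/(1 − 5/11z).

Solve |R(x)|<1 on ℝ⁻.
x=-1.27: |R|=0.1948
R=−1: 1+6/11x = −1+5/11x ⇒ -1/11x=2 ⇒ x=2/(-1/11)=-22.0000
Confirm numerically:
  x=-18.342: |R|=0.96439 <1
  x=-18.105: |R|=0.96164 <1
  x=-14.187: |R|=0.90464 <1
  x=-22.569: |R|=1.00459 >1
  x=-22.454: |R|=1.00368 >1
Stable set (-22.0000, 0).

z∈(-22.0000,0).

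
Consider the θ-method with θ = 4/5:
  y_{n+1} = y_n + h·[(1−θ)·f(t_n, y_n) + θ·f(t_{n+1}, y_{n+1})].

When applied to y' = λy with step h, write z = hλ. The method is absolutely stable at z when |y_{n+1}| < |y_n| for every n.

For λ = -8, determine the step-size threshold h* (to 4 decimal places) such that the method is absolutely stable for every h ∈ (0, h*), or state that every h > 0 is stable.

unbounded; (−∞, 0). Any h>0 works for λ=-8.

With y'=λy (z=hλ):
  y_{n+1} = y_n + z·[1/5·y_n + 4/5·y_{n+1}] ⇒ (1 − 4/5z)y_{n+1} = (1 + 1/5z)y_n
  ⇒ R(z) = (1 + 1/5z)/(1 − 4/5z).

Boundary: |R(x)|=1, x<0.
x=-0.78: |R|=0.5197
x=-2: |R|=0.2308
x=-10: |R|=0.1111
x=-100: |R|=0.2346
θ=4/5≥1/2 ⇒ |1+1/5x|<|1−4/5x| ∀x<0 ⇒ unbounded interval.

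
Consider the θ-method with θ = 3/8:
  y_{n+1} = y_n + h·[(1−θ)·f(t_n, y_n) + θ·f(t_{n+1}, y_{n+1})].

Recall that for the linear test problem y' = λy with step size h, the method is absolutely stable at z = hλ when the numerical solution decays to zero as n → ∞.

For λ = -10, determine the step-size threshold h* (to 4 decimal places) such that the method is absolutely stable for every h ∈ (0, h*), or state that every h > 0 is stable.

On y'=λy, z=hλ:
  y_{n+1} = y_n + z·[5/8·y_n + 3/8·y_{n+1}] ⇒ (1 − 3/8z)y_{n+1} = (1 + 5/8z)y_n
  so R(z) = (1 + 5/8z)/(1 − 3/8z).

Solve |R(x)|<1 on ℝ⁻.
x=-1.79: |R|=0.0711
R=−1: 1+5/8x = −1+3/8x ⇒ -1/4x=2 ⇒ x=2/(-1/4)=-8.0000
Confirm numerically:
  x=-5.215: |R|=0.76443 <1
  x=-4.781: |R|=0.71186 <1
  x=-4.340: |R|=0.65176 <1
  x=-3.842: |R|=0.57411 <1
  x=-8.498: |R|=1.02974 >1
  x=-8.475: |R|=1.02842 >1
  x=-8.417: |R|=1.02508 >1
So |R|<1 on (-8.0000, 0).

(-8.0000,0); λ=-10 ⇒ h* = (8)/10 = 0.8000.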